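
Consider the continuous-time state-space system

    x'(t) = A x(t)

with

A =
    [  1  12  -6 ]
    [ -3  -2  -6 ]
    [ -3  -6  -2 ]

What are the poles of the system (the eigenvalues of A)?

-5, -2, 4

det(sI - A) = s^3 - (tr A)s^2 + (M11 + M22 + M33)s - det A, where Mii is the 2×2 principal minor of A obtained by deleting row i and column i.
tr A = 1 + (-2) + (-2) = -3; M11 = (-2)·(-2) - (-6)·(-6) = 4 - 36 = -32; M22 = 1·(-2) - (-6)·(-3) = -2 - 18 = -20; M33 = 1·(-2) - 12·(-3) = -2 - (-36) = 34; sum of minors = -18.
det A = 1·((-2)·(-2) - (-6)·(-6)) - 12·((-3)·(-2) - (-6)·(-3)) + (-6)·((-3)·(-6) - (-2)·(-3)) = 1·(-32) - 12·(-12) + (-6)·12 = 40.
So p(s) = det(sI - A) = s^3 + 3s^2 - 18s - 40.
Rational-root test: any integer root divides -40. Testing small divisors, s = -2 works: p(-2) = -8 + 12 + 36 + (-40) = 0, so (s + 2) is a factor.
Dividing, p(s) = (s + 2)(s^2 + s - 20).
Factor s^2 + s - 20: two numbers with sum -1 and product -20 are 4 and -5, so s^2 + s - 20 = (s - 4)(s + 5).
Hence p(s) = (s - 4) (s + 2) (s + 5), with roots -5, -2, 4.
At least one eigenvalue has non-negative real part, so the system is not asymptotically stable.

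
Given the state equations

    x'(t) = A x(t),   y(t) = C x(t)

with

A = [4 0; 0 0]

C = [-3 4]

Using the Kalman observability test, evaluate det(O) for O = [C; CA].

48

CA = [[-12, 0]]
Observability matrix O = [C; CA] = [[-3, 4], [-12, 0]]
det(O) = (-3)·0 - 4·(-12) = 0 - (-48) = 48
Since det(O) ≠ 0, rank(O) = 2 and the system is completely observable.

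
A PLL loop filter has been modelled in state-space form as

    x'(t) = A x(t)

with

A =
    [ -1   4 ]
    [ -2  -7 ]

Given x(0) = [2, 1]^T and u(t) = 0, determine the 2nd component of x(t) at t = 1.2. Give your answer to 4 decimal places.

det(sI - A) = s^2 - (tr A)s + det A, with tr A = (-1) + (-7) = -8 and det A = (-1)·(-7) - 4·(-2) = 7 - (-8) = 15.
So p(s) = det(sI - A) = s^2 + 8s + 15.
Factor s^2 + 8s + 15: two numbers with sum -8 and product 15 are -3 and -5, so s^2 + 8s + 15 = (s + 3)(s + 5).
Hence p(s) = (s + 3) (s + 5), with roots -5, -3.
The eigenvalues -5, -3 are distinct and real, so A is diagonalisable and x(t) = e^{At} x(0) = V diag(e^{λ_i t}) V^{-1} x(0), where the columns of V are the eigenvectors.
λ = -5: A - (-5)I = [[4, 4], [-2, -2]]. Row 1 gives 4·v1 + 4·v2 = 0, so take v_1 = [-1, 1]^T.
λ = -3: A - (-3)I = [[2, 4], [-2, -4]]. Row 1 gives 2·v1 + 4·v2 = 0, so take v_2 = [-2, 1]^T.
V = [v_1 v_2] = [[-1, -2], [1, 1]] has det V = 1, so V^{-1} = adj(V)/det V = [[1, 2], [-1, -1]].
Modal coordinates z(0) = V^{-1} x(0): 1·2 + 2·1 = 4; (-1)·2 + (-1)·1 = -3; so z(0) = [4, -3]^T.
x_2(t) = Σ_i (v_i)_2 · z_i(0) · e^{λ_i t} (row 2 of V times the modal terms).
x_2(1.2) = 1·4·e^{-5·1.2} + 1·(-3)·e^{-3·1.2} = 4·0.002479 + (-3)·0.027324 = -0.0721.

-0.0721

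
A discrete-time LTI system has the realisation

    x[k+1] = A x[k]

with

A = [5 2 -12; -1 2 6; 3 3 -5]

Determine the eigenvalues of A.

det(zI - A) = z^3 - (tr A)z^2 + (M11 + M22 + M33)z - det A, where Mii is the 2×2 principal minor of A obtained by deleting row i and column i.
tr A = 5 + 2 + (-5) = 2; M11 = 2·(-5) - 6·3 = -10 - 18 = -28; M22 = 5·(-5) - (-12)·3 = -25 - (-36) = 11; M33 = 5·2 - 2·(-1) = 10 - (-2) = 12; sum of minors = -5.
det A = 5·(2·(-5) - 6·3) - 2·((-1)·(-5) - 6·3) + (-12)·((-1)·3 - 2·3) = 5·(-28) - 2·(-13) + (-12)·(-9) = -6.
So p(z) = det(zI - A) = z^3 - 2z^2 - 5z + 6.
Rational-root test: any integer root divides 6. Testing small divisors, z = 1 works: p(1) = 1 + (-2) + (-5) + 6 = 0, so (z - 1) is a factor.
Dividing, p(z) = (z - 1)(z^2 - z - 6).
Factor z^2 - z - 6: two numbers with sum 1 and product -6 are 3 and -2, so z^2 - z - 6 = (z - 3)(z + 2).
Hence p(z) = (z - 3) (z - 1) (z + 2), with roots -2, 1, 3.

-2, 1, 3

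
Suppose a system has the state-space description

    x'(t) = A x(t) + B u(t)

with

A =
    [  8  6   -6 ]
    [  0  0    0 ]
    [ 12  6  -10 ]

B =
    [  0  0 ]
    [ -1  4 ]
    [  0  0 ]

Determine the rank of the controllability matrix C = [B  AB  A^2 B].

2

AB = [[-6, 24], [0, 0], [-6, 24]]
A^2B = [[-12, 48], [0, 0], [-12, 48]]
Controllability matrix C = [B  AB  A^2B] = [[0, 0, -6, 24, -12, 48], [-1, 4, 0, 0, 0, 0], [0, 0, -6, 24, -12, 48]]
The rows r1, r2, r3 of C are linearly dependent: -r1 + r3 = 0 (check each entry), so rank(C) ≤ 2.
The 2×2 minor from rows 1, 2, columns 1, 3 is 0·0 - (-6)·(-1) = 0 - 6 = -6 ≠ 0, so rank(C) = 2.
rank(C) = 2 < n = 3, so the pair (A, B) is not completely controllable.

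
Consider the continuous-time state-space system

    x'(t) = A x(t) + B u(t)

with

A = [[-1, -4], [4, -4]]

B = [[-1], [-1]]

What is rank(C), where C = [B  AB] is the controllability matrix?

2

AB = [[5], [0]]
Controllability matrix C = [B  AB] = [[-1, 5], [-1, 0]]
det(C) = (-1)·0 - 5·(-1) = 0 - (-5) = 5 ≠ 0, so rank(C) = 2.
rank(C) = 2 = n, so the pair (A, B) is completely controllable.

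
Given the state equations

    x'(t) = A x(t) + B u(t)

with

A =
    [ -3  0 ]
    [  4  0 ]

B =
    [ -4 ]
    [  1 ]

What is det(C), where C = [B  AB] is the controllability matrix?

52

AB = [[12], [-16]]
Controllability matrix C = [B  AB] = [[-4, 12], [1, -16]]
det(C) = (-4)·(-16) - 12·1 = 64 - 12 = 52
Since det(C) ≠ 0, rank(C) = 2 and the system is completely controllable.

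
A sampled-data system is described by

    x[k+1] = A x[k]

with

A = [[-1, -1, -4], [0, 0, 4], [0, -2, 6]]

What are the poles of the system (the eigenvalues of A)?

-1, 2, 4

det(zI - A) = z^3 - (tr A)z^2 + (M11 + M22 + M33)z - det A, where Mii is the 2×2 principal minor of A obtained by deleting row i and column i.
tr A = (-1) + 0 + 6 = 5; M11 = 0·6 - 4·(-2) = 0 - (-8) = 8; M22 = (-1)·6 - (-4)·0 = -6 - 0 = -6; M33 = (-1)·0 - (-1)·0 = 0 - 0 = 0; sum of minors = 2.
det A = (-1)·(0·6 - 4·(-2)) - (-1)·(0·6 - 4·0) + (-4)·(0·(-2) - 0·0) = (-1)·8 - (-1)·0 + (-4)·0 = -8.
So p(z) = det(zI - A) = z^3 - 5z^2 + 2z + 8.
Rational-root test: any integer root divides 8. Testing small divisors, z = -1 works: p(-1) = -1 + (-5) + (-2) + 8 = 0, so (z + 1) is a factor.
Dividing, p(z) = (z + 1)(z^2 - 6z + 8).
Factor z^2 - 6z + 8: two numbers with sum 6 and product 8 are 4 and 2, so z^2 - 6z + 8 = (z - 4)(z - 2).
Hence p(z) = (z - 4) (z - 2) (z + 1), with roots -1, 2, 4.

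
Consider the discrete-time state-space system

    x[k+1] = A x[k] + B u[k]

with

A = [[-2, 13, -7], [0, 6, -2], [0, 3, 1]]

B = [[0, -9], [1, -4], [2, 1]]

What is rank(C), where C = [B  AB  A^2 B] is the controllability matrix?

2

AB = [[-1, -41], [2, -26], [5, -11]]
A^2B = [[-7, -179], [2, -134], [11, -89]]
Controllability matrix C = [B  AB  A^2B] = [[0, -9, -1, -41, -7, -179], [1, -4, 2, -26, 2, -134], [2, 1, 5, -11, 11, -89]]
The rows r1, r2, r3 of C are linearly dependent: r1 - 2·r2 + r3 = 0 (check each entry), so rank(C) ≤ 2.
The 2×2 minor from rows 1, 2, columns 1, 2 is 0·(-4) - (-9)·1 = 0 - (-9) = 9 ≠ 0, so rank(C) = 2.
rank(C) = 2 < n = 3, so the pair (A, B) is not completely controllable.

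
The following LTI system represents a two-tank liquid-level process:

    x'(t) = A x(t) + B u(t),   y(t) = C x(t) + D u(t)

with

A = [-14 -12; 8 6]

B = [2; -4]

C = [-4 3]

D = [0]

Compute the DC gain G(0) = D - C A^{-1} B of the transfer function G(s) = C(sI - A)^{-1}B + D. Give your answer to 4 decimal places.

G(0) = C(-A)^{-1}B + D = -C A^{-1} B + D.
det A = 12, so A^{-1} = (1/12)·adj(A) = [[1/2, 1], [-2/3, -7/6]]
A^{-1} B = [-3, 10/3]^T
C A^{-1} B = 22
G(0) = D - C A^{-1} B = 0 - (22) = -22

-22.0000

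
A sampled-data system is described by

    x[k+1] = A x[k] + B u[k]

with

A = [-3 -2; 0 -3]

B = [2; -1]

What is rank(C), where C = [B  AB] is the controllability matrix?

AB = [[-4], [3]]
Controllability matrix C = [B  AB] = [[2, -4], [-1, 3]]
det(C) = 2·3 - (-4)·(-1) = 6 - 4 = 2 ≠ 0, so rank(C) = 2.
rank(C) = 2 = n, so the pair (A, B) is completely controllable.

2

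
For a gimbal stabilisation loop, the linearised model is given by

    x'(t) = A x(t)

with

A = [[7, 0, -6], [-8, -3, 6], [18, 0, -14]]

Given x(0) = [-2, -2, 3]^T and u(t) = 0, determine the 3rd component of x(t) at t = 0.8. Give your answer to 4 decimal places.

-3.8003

det(sI - A) = s^3 - (tr A)s^2 + (M11 + M22 + M33)s - det A, where Mii is the 2×2 principal minor of A obtained by deleting row i and column i.
tr A = 7 + (-3) + (-14) = -10; M11 = (-3)·(-14) - 6·0 = 42 - 0 = 42; M22 = 7·(-14) - (-6)·18 = -98 - (-108) = 10; M33 = 7·(-3) - 0·(-8) = -21 - 0 = -21; sum of minors = 31.
det A = 7·((-3)·(-14) - 6·0) - 0·((-8)·(-14) - 6·18) + (-6)·((-8)·0 - (-3)·18) = 7·42 - 0·4 + (-6)·54 = -30.
So p(s) = det(sI - A) = s^3 + 10s^2 + 31s + 30.
Rational-root test: any integer root divides 30. Testing small divisors, s = -2 works: p(-2) = -8 + 40 + (-62) + 30 = 0, so (s + 2) is a factor.
Dividing, p(s) = (s + 2)(s^2 + 8s + 15).
Factor s^2 + 8s + 15: two numbers with sum -8 and product 15 are -3 and -5, so s^2 + 8s + 15 = (s + 3)(s + 5).
Hence p(s) = (s + 2) (s + 3) (s + 5), with roots -5, -3, -2.
The eigenvalues -5, -3, -2 are distinct and real, so A is diagonalisable and x(t) = e^{At} x(0) = V diag(e^{λ_i t}) V^{-1} x(0), where the columns of V are the eigenvectors.
λ = -5: A - (-5)I = [[12, 0, -6], [-8, 2, 6], [18, 0, -9]]. v must be orthogonal to every row; (row 1) × (row 2) = [12, -24, 24], so take v_1 = [1, -2, 2]^T.
λ = -3: A - (-3)I = [[10, 0, -6], [-8, 0, 6], [18, 0, -11]]. v must be orthogonal to every row; (row 1) × (row 2) = [0, -12, 0], so take v_2 = [0, 1, 0]^T.
λ = -2: A - (-2)I = [[9, 0, -6], [-8, -1, 6], [18, 0, -12]]. v must be orthogonal to every row; (row 1) × (row 2) = [-6, -6, -9], so take v_3 = [-2, -2, -3]^T.
V = [v_1 v_2 v_3] = [[1, 0, -2], [-2, 1, -2], [2, 0, -3]] has det V = 1, so V^{-1} = adj(V)/det V = [[-3, 0, 2], [-10, 1, 6], [-2, 0, 1]].
Modal coordinates z(0) = V^{-1} x(0): (-3)·(-2) + 0·(-2) + 2·3 = 12; (-10)·(-2) + 1·(-2) + 6·3 = 36; (-2)·(-2) + 0·(-2) + 1·3 = 7; so z(0) = [12, 36, 7]^T.
x_3(t) = Σ_i (v_i)_3 · z_i(0) · e^{λ_i t} (row 3 of V times the modal terms).
x_3(0.8) = 2·12·e^{-5·0.8} + 0·36·e^{-3·0.8} + (-3)·7·e^{-2·0.8} = 24·0.018316 + 0·0.090718 + (-21)·0.201897 = -3.8003.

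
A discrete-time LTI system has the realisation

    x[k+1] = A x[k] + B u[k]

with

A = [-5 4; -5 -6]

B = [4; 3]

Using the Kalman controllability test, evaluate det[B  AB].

-128

AB = [[-8], [-38]]
Controllability matrix C = [B  AB] = [[4, -8], [3, -38]]
det(C) = 4·(-38) - (-8)·3 = -152 - (-24) = -128
Since det(C) ≠ 0, rank(C) = 2 and the system is completely controllable.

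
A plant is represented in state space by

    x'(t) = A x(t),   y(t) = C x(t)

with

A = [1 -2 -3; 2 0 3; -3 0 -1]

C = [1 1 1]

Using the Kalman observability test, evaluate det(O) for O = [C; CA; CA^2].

CA = [[0, -2, -1]]
CA^2 = [[-1, 0, -5]]
Observability matrix O = [C; CA; CA^2] = [[1, 1, 1], [0, -2, -1], [-1, 0, -5]]
Expanding along the first row, det(O) = 1·((-2)·(-5) - (-1)·0) - 1·(0·(-5) - (-1)·(-1)) + 1·(0·0 - (-2)·(-1)) = 1·10 - 1·(-1) + 1·(-2) = 9
Since det(O) ≠ 0, rank(O) = 3 and the system is completely observable.

9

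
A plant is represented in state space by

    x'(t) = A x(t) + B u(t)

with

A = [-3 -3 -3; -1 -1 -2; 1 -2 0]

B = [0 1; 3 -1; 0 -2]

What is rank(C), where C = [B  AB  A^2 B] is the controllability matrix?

AB = [[-9, 6], [-3, 4], [-6, 3]]
A^2B = [[54, -39], [24, -16], [-3, -2]]
Controllability matrix C = [B  AB  A^2B] = [[0, 1, -9, 6, 54, -39], [3, -1, -3, 4, 24, -16], [0, -2, -6, 3, -3, -2]]
Take the 3×3 submatrix of C formed by columns 1, 2, 3: [[0, 1, -9], [3, -1, -3], [0, -2, -6]]. Its determinant is 0·((-1)·(-6) - (-3)·(-2)) - 1·(3·(-6) - (-3)·0) + (-9)·(3·(-2) - (-1)·0) = 0·0 - 1·(-18) + (-9)·(-6) = 72 ≠ 0.
So rank(C) ≥ 3; since C has 3 rows, rank(C) = 3.
rank(C) = 3 = n, so the pair (A, B) is completely controllable.

3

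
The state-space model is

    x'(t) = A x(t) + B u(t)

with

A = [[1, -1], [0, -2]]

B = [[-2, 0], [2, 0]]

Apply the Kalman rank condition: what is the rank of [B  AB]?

2

AB = [[-4, 0], [-4, 0]]
Controllability matrix C = [B  AB] = [[-2, 0, -4, 0], [2, 0, -4, 0]]
Take the 2×2 submatrix of C formed by columns 1, 3: [[-2, -4], [2, -4]]. Its determinant is (-2)·(-4) - (-4)·2 = 8 - (-8) = 16 ≠ 0.
So rank(C) ≥ 2; since C has 2 rows, rank(C) = 2.
rank(C) = 2 = n, so the pair (A, B) is completely controllable.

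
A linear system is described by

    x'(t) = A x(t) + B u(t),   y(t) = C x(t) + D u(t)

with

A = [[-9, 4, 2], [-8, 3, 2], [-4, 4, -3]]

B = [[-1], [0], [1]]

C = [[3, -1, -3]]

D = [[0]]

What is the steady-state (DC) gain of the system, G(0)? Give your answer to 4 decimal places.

-3.4667

G(0) = C(-A)^{-1}B + D = -C A^{-1} B + D.
det A = -15, so A^{-1} = (1/-15)·adj(A) = [[17/15, -4/3, -2/15], [32/15, -7/3, -2/15], [4/3, -4/3, -1/3]]
A^{-1} B = [-19/15, -34/15, -5/3]^T
C A^{-1} B = 52/15
G(0) = D - C A^{-1} B = 0 - (52/15) = -52/15 ≈ -3.4667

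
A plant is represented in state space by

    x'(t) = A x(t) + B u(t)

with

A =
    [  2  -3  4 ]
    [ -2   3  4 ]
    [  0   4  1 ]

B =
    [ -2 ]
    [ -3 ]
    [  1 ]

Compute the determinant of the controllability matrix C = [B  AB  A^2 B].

AB = [[9], [-1], [-11]]
A^2B = [[-23], [-65], [-15]]
Controllability matrix C = [B  AB  A^2B] = [[-2, 9, -23], [-3, -1, -65], [1, -11, -15]]
Expanding along the first row, det(C) = (-2)·((-1)·(-15) - (-65)·(-11)) - 9·((-3)·(-15) - (-65)·1) + (-23)·((-3)·(-11) - (-1)·1) = (-2)·(-700) - 9·110 + (-23)·34 = -372
Since det(C) ≠ 0, rank(C) = 3 and the system is completely controllable.

-372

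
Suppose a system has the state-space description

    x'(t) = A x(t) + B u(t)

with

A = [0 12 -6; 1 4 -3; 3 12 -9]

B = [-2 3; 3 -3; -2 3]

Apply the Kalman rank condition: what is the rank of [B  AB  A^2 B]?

AB = [[48, -54], [16, -18], [48, -54]]
A^2B = [[-96, 108], [-32, 36], [-96, 108]]
Controllability matrix C = [B  AB  A^2B] = [[-2, 3, 48, -54, -96, 108], [3, -3, 16, -18, -32, 36], [-2, 3, 48, -54, -96, 108]]
The rows r1, r2, r3 of C are linearly dependent: -r1 + r3 = 0 (check each entry), so rank(C) ≤ 2.
The 2×2 minor from rows 1, 2, columns 1, 2 is (-2)·(-3) - 3·3 = 6 - 9 = -3 ≠ 0, so rank(C) = 2.
rank(C) = 2 < n = 3, so the pair (A, B) is not completely controllable.

2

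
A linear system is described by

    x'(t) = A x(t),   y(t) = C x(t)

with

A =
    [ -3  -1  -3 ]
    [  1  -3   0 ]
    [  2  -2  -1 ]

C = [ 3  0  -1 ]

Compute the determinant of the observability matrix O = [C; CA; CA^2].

CA = [[-11, -1, -8]]
CA^2 = [[16, 30, 41]]
Observability matrix O = [C; CA; CA^2] = [[3, 0, -1], [-11, -1, -8], [16, 30, 41]]
Expanding along the first row, det(O) = 3·((-1)·41 - (-8)·30) - 0·((-11)·41 - (-8)·16) + (-1)·((-11)·30 - (-1)·16) = 3·199 - 0·(-323) + (-1)·(-314) = 911
Since det(O) ≠ 0, rank(O) = 3 and the system is completely observable.

911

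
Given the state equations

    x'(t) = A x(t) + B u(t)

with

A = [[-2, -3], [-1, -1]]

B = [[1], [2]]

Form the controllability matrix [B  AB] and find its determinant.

AB = [[-8], [-3]]
Controllability matrix C = [B  AB] = [[1, -8], [2, -3]]
det(C) = 1·(-3) - (-8)·2 = -3 - (-16) = 13
Since det(C) ≠ 0, rank(C) = 2 and the system is completely controllable.

13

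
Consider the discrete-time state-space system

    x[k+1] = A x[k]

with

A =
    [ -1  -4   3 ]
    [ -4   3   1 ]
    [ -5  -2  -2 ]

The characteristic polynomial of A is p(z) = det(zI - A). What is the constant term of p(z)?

Expand det(zI - A) for the 3×3 matrix.
p(z) = z^3 - 6z - 125.
(Check: constant term = det(-A) = (-1)^3 det A = -125; coefficient of z^2 = -tr A = 0.)
The constant term is -125.

-125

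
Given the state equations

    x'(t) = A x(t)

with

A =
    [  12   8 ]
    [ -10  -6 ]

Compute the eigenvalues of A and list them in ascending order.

det(sI - A) = s^2 - (tr A)s + det A, with tr A = 12 + (-6) = 6 and det A = 12·(-6) - 8·(-10) = -72 - (-80) = 8.
So p(s) = det(sI - A) = s^2 - 6s + 8.
Factor s^2 - 6s + 8: two numbers with sum 6 and product 8 are 4 and 2, so s^2 - 6s + 8 = (s - 4)(s - 2).
Hence p(s) = (s - 4) (s - 2), with roots 2, 4.
At least one eigenvalue has non-negative real part, so the system is not asymptotically stable.

2, 4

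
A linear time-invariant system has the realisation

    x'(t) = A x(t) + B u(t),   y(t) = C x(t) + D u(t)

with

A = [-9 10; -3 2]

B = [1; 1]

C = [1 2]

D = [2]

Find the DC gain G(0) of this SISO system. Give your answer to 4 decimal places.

G(0) = C(-A)^{-1}B + D = -C A^{-1} B + D.
det A = 12, so A^{-1} = (1/12)·adj(A) = [[1/6, -5/6], [1/4, -3/4]]
A^{-1} B = [-2/3, -1/2]^T
C A^{-1} B = -5/3
G(0) = D - C A^{-1} B = 2 - (-5/3) = 11/3 ≈ 3.6667

3.6667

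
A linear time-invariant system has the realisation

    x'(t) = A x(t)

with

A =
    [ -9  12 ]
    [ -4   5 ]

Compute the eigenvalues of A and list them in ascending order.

-3, -1

det(sI - A) = s^2 - (tr A)s + det A, with tr A = (-9) + 5 = -4 and det A = (-9)·5 - 12·(-4) = -45 - (-48) = 3.
So p(s) = det(sI - A) = s^2 + 4s + 3.
Factor s^2 + 4s + 3: two numbers with sum -4 and product 3 are -1 and -3, so s^2 + 4s + 3 = (s + 1)(s + 3).
Hence p(s) = (s + 1) (s + 3), with roots -3, -1.
All eigenvalues have negative real part, so the system is asymptotically stable.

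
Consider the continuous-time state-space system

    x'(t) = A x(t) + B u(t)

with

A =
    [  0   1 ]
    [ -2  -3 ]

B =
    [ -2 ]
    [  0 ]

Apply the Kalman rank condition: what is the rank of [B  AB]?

AB = [[0], [4]]
Controllability matrix C = [B  AB] = [[-2, 0], [0, 4]]
det(C) = (-2)·4 - 0·0 = -8 - 0 = -8 ≠ 0, so rank(C) = 2.
rank(C) = 2 = n, so the pair (A, B) is completely controllable.

2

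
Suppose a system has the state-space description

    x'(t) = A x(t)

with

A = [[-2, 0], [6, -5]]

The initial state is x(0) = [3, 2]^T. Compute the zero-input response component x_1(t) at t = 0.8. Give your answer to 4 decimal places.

0.6057

det(sI - A) = s^2 - (tr A)s + det A, with tr A = (-2) + (-5) = -7 and det A = (-2)·(-5) - 0·6 = 10 - 0 = 10.
So p(s) = det(sI - A) = s^2 + 7s + 10.
Factor s^2 + 7s + 10: two numbers with sum -7 and product 10 are -2 and -5, so s^2 + 7s + 10 = (s + 2)(s + 5).
Hence p(s) = (s + 2) (s + 5), with roots -5, -2.
The eigenvalues -5, -2 are distinct and real, so A is diagonalisable and x(t) = e^{At} x(0) = V diag(e^{λ_i t}) V^{-1} x(0), where the columns of V are the eigenvectors.
λ = -5: A - (-5)I = [[3, 0], [6, 0]]. Row 1 gives 3·v1 + 0·v2 = 0, so take v_1 = [0, 1]^T.
λ = -2: A - (-2)I = [[0, 0], [6, -3]]. Row 2 gives 6·v1 + (-3)·v2 = 0, so take v_2 = [1, 2]^T.
V = [v_1 v_2] = [[0, 1], [1, 2]] has det V = -1, so V^{-1} = adj(V)/det V = [[-2, 1], [1, 0]].
Modal coordinates z(0) = V^{-1} x(0): (-2)·3 + 1·2 = -4; 1·3 + 0·2 = 3; so z(0) = [-4, 3]^T.
x_1(t) = Σ_i (v_i)_1 · z_i(0) · e^{λ_i t} (row 1 of V times the modal terms).
x_1(0.8) = 0·(-4)·e^{-5·0.8} + 1·3·e^{-2·0.8} = 0·0.018316 + 3·0.201897 = 0.6057.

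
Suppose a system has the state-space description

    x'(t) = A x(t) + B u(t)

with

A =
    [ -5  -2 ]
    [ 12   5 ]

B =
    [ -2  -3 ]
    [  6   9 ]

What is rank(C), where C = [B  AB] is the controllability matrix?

1

AB = [[-2, -3], [6, 9]]
Controllability matrix C = [B  AB] = [[-2, -3, -2, -3], [6, 9, 6, 9]]
Every column of C is a scalar multiple of column 1 = [-2, 6] (multipliers 1, 3/2, 1, 3/2), so the columns span a one-dimensional space.
C ≠ 0, hence rank(C) = 1.
rank(C) = 1 < n = 2, so the pair (A, B) is not completely controllable.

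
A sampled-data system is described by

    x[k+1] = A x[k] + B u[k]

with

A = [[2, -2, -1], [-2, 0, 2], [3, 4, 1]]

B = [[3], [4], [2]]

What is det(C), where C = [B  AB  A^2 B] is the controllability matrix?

AB = [[-4], [-2], [27]]
A^2B = [[-31], [62], [7]]
Controllability matrix C = [B  AB  A^2B] = [[3, -4, -31], [4, -2, 62], [2, 27, 7]]
Expanding along the first row, det(C) = 3·((-2)·7 - 62·27) - (-4)·(4·7 - 62·2) + (-31)·(4·27 - (-2)·2) = 3·(-1688) - (-4)·(-96) + (-31)·112 = -8920
Since det(C) ≠ 0, rank(C) = 3 and the system is completely controllable.

-8920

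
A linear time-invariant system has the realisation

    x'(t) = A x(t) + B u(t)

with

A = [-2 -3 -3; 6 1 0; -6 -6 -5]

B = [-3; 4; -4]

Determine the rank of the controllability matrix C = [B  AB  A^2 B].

2

AB = [[6], [-14], [14]]
A^2B = [[-12], [22], [-22]]
Controllability matrix C = [B  AB  A^2B] = [[-3, 6, -12], [4, -14, 22], [-4, 14, -22]]
The rows r1, r2, r3 of C are linearly dependent: r2 + r3 = 0 (check each entry), so rank(C) ≤ 2.
The 2×2 minor from rows 1, 2, columns 1, 2 is (-3)·(-14) - 6·4 = 42 - 24 = 18 ≠ 0, so rank(C) = 2.
rank(C) = 2 < n = 3, so the pair (A, B) is not completely controllable.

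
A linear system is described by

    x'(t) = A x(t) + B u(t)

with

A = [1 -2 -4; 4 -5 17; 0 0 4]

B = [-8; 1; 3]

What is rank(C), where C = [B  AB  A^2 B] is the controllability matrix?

AB = [[-22], [14], [12]]
A^2B = [[-98], [46], [48]]
Controllability matrix C = [B  AB  A^2B] = [[-8, -22, -98], [1, 14, 46], [3, 12, 48]]
The rows r1, r2, r3 of C are linearly dependent: r1 - r2 + 3·r3 = 0 (check each entry), so rank(C) ≤ 2.
The 2×2 minor from rows 1, 2, columns 1, 2 is (-8)·14 - (-22)·1 = -112 - (-22) = -90 ≠ 0, so rank(C) = 2.
rank(C) = 2 < n = 3, so the pair (A, B) is not completely controllable.

2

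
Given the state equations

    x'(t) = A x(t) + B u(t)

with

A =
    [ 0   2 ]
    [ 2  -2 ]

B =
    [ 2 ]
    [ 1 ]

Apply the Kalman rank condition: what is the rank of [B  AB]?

AB = [[2], [2]]
Controllability matrix C = [B  AB] = [[2, 2], [1, 2]]
det(C) = 2·2 - 2·1 = 4 - 2 = 2 ≠ 0, so rank(C) = 2.
rank(C) = 2 = n, so the pair (A, B) is completely controllable.

2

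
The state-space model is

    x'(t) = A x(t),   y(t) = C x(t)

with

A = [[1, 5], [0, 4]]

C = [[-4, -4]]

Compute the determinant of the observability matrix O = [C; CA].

128

CA = [[-4, -36]]
Observability matrix O = [C; CA] = [[-4, -4], [-4, -36]]
det(O) = (-4)·(-36) - (-4)·(-4) = 144 - 16 = 128
Since det(O) ≠ 0, rank(O) = 2 and the system is completely observable.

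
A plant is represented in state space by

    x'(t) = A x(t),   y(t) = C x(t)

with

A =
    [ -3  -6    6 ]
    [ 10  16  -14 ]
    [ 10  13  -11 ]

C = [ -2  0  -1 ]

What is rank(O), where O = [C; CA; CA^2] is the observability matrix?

2

CA = [[-4, -1, -1]]
CA^2 = [[-8, -5, 1]]
Observability matrix O = [C; CA; CA^2] = [[-2, 0, -1], [-4, -1, -1], [-8, -5, 1]]
The columns c1, c2, c3 of O are linearly dependent: -c1 + 2·c2 + 2·c3 = 0 (check each entry), so rank(O) ≤ 2.
The 2×2 minor from rows 1, 2, columns 1, 2 is (-2)·(-1) - 0·(-4) = 2 - 0 = 2 ≠ 0, so rank(O) = 2.
rank(O) = 2 < n = 3, so the pair (A, C) is not completely observable.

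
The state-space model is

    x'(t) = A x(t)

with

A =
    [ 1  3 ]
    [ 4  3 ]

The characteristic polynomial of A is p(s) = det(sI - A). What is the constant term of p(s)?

-9

For a 2×2 matrix, det(sI - A) = s^2 - (tr A)s + det A.
tr A = 4, det A = -9.
So p(s) = s^2 - 4s - 9.
The constant term is -9.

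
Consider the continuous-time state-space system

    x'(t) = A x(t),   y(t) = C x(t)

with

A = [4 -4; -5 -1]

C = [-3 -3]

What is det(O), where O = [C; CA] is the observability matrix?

-36

CA = [[3, 15]]
Observability matrix O = [C; CA] = [[-3, -3], [3, 15]]
det(O) = (-3)·15 - (-3)·3 = -45 - (-9) = -36
Since det(O) ≠ 0, rank(O) = 2 and the system is completely observable.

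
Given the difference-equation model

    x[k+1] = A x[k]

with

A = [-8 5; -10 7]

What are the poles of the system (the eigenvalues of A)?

-3, 2

det(zI - A) = z^2 - (tr A)z + det A, with tr A = (-8) + 7 = -1 and det A = (-8)·7 - 5·(-10) = -56 - (-50) = -6.
So p(z) = det(zI - A) = z^2 + z - 6.
Factor z^2 + z - 6: two numbers with sum -1 and product -6 are 2 and -3, so z^2 + z - 6 = (z - 2)(z + 3).
Hence p(z) = (z - 2) (z + 3), with roots -3, 2.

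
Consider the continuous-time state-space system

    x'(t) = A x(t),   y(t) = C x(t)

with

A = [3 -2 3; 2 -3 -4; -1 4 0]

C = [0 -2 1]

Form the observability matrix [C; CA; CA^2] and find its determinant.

568

CA = [[-5, 10, 8]]
CA^2 = [[-3, 12, -55]]
Observability matrix O = [C; CA; CA^2] = [[0, -2, 1], [-5, 10, 8], [-3, 12, -55]]
Expanding along the first row, det(O) = 0·(10·(-55) - 8·12) - (-2)·((-5)·(-55) - 8·(-3)) + 1·((-5)·12 - 10·(-3)) = 0·(-646) - (-2)·299 + 1·(-30) = 568
Since det(O) ≠ 0, rank(O) = 3 and the system is completely observable.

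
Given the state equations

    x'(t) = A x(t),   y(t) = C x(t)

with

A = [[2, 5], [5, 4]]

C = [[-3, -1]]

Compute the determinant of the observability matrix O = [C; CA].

CA = [[-11, -19]]
Observability matrix O = [C; CA] = [[-3, -1], [-11, -19]]
det(O) = (-3)·(-19) - (-1)·(-11) = 57 - 11 = 46
Since det(O) ≠ 0, rank(O) = 2 and the system is completely observable.

46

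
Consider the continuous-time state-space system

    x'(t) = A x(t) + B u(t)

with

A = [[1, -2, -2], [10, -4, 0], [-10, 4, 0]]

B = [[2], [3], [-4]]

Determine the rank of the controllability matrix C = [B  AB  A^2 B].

AB = [[4], [8], [-8]]
A^2B = [[4], [8], [-8]]
Controllability matrix C = [B  AB  A^2B] = [[2, 4, 4], [3, 8, 8], [-4, -8, -8]]
The rows r1, r2, r3 of C are linearly dependent: 2·r1 + r3 = 0 (check each entry), so rank(C) ≤ 2.
The 2×2 minor from rows 1, 2, columns 1, 2 is 2·8 - 4·3 = 16 - 12 = 4 ≠ 0, so rank(C) = 2.
rank(C) = 2 < n = 3, so the pair (A, B) is not completely controllable.

2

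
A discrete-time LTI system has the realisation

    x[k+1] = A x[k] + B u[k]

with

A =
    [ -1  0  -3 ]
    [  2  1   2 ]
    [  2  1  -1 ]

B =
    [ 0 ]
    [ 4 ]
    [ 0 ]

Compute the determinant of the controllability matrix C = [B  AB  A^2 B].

AB = [[0], [4], [4]]
A^2B = [[-12], [12], [0]]
Controllability matrix C = [B  AB  A^2B] = [[0, 0, -12], [4, 4, 12], [0, 4, 0]]
Expanding along the first row, det(C) = 0·(4·0 - 12·4) - 0·(4·0 - 12·0) + (-12)·(4·4 - 4·0) = 0·(-48) - 0·0 + (-12)·16 = -192
Since det(C) ≠ 0, rank(C) = 3 and the system is completely controllable.

-192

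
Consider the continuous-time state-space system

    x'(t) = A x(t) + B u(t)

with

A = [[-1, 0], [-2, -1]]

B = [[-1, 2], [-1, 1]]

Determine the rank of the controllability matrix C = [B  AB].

2

AB = [[1, -2], [3, -5]]
Controllability matrix C = [B  AB] = [[-1, 2, 1, -2], [-1, 1, 3, -5]]
Take the 2×2 submatrix of C formed by columns 1, 2: [[-1, 2], [-1, 1]]. Its determinant is (-1)·1 - 2·(-1) = -1 - (-2) = 1 ≠ 0.
So rank(C) ≥ 2; since C has 2 rows, rank(C) = 2.
rank(C) = 2 = n, so the pair (A, B) is completely controllable.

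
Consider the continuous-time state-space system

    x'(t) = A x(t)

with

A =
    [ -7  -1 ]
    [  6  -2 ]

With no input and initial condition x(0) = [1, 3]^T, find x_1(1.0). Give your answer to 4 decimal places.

det(sI - A) = s^2 - (tr A)s + det A, with tr A = (-7) + (-2) = -9 and det A = (-7)·(-2) - (-1)·6 = 14 - (-6) = 20.
So p(s) = det(sI - A) = s^2 + 9s + 20.
Factor s^2 + 9s + 20: two numbers with sum -9 and product 20 are -4 and -5, so s^2 + 9s + 20 = (s + 4)(s + 5).
Hence p(s) = (s + 4) (s + 5), with roots -5, -4.
The eigenvalues -5, -4 are distinct and real, so A is diagonalisable and x(t) = e^{At} x(0) = V diag(e^{λ_i t}) V^{-1} x(0), where the columns of V are the eigenvectors.
λ = -5: A - (-5)I = [[-2, -1], [6, 3]]. Row 1 gives (-2)·v1 + (-1)·v2 = 0, so take v_1 = [1, -2]^T.
λ = -4: A - (-4)I = [[-3, -1], [6, 2]]. Row 1 gives (-3)·v1 + (-1)·v2 = 0, so take v_2 = [1, -3]^T.
V = [v_1 v_2] = [[1, 1], [-2, -3]] has det V = -1, so V^{-1} = adj(V)/det V = [[3, 1], [-2, -1]].
Modal coordinates z(0) = V^{-1} x(0): 3·1 + 1·3 = 6; (-2)·1 + (-1)·3 = -5; so z(0) = [6, -5]^T.
x_1(t) = Σ_i (v_i)_1 · z_i(0) · e^{λ_i t} (row 1 of V times the modal terms).
x_1(1.0) = 1·6·e^{-5·1.0} + 1·(-5)·e^{-4·1.0} = 6·0.006738 + (-5)·0.018316 = -0.0512.

-0.0512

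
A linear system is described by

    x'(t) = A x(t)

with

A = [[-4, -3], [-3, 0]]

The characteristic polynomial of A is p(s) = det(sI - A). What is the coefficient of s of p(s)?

For a 2×2 matrix, det(sI - A) = s^2 - (tr A)s + det A.
tr A = -4, det A = -9.
So p(s) = s^2 + 4s - 9.
The coefficient of s is 4.

4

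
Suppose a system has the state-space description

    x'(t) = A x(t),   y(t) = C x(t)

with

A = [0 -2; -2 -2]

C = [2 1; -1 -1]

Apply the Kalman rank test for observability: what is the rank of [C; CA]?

CA = [[-2, -6], [2, 4]]
Observability matrix O = [C; CA] = [[2, 1], [-1, -1], [-2, -6], [2, 4]]
Take the 2×2 submatrix of O formed by rows 1, 2: [[2, 1], [-1, -1]]. Its determinant is 2·(-1) - 1·(-1) = -2 - (-1) = -1 ≠ 0.
So rank(O) ≥ 2; since O has 2 columns, rank(O) = 2.
rank(O) = 2 = n, so the pair (A, C) is completely observable.

2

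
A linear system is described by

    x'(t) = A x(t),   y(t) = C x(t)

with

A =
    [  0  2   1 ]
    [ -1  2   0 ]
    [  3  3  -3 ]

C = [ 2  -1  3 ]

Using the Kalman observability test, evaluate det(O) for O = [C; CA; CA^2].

2748

CA = [[10, 11, -7]]
CA^2 = [[-32, 21, 31]]
Observability matrix O = [C; CA; CA^2] = [[2, -1, 3], [10, 11, -7], [-32, 21, 31]]
Expanding along the first row, det(O) = 2·(11·31 - (-7)·21) - (-1)·(10·31 - (-7)·(-32)) + 3·(10·21 - 11·(-32)) = 2·488 - (-1)·86 + 3·562 = 2748
Since det(O) ≠ 0, rank(O) = 3 and the system is completely observable.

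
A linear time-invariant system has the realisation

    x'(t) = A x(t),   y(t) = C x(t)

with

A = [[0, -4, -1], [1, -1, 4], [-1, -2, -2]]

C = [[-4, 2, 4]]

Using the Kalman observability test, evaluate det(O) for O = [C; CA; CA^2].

CA = [[-2, 6, 4]]
CA^2 = [[2, -6, 18]]
Observability matrix O = [C; CA; CA^2] = [[-4, 2, 4], [-2, 6, 4], [2, -6, 18]]
Expanding along the first row, det(O) = (-4)·(6·18 - 4·(-6)) - 2·((-2)·18 - 4·2) + 4·((-2)·(-6) - 6·2) = (-4)·132 - 2·(-44) + 4·0 = -440
Since det(O) ≠ 0, rank(O) = 3 and the system is completely observable.

-440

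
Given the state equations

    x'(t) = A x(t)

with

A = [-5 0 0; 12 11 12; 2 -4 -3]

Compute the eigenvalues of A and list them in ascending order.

det(sI - A) = s^3 - (tr A)s^2 + (M11 + M22 + M33)s - det A, where Mii is the 2×2 principal minor of A obtained by deleting row i and column i.
tr A = (-5) + 11 + (-3) = 3; M11 = 11·(-3) - 12·(-4) = -33 - (-48) = 15; M22 = (-5)·(-3) - 0·2 = 15 - 0 = 15; M33 = (-5)·11 - 0·12 = -55 - 0 = -55; sum of minors = -25.
det A = (-5)·(11·(-3) - 12·(-4)) - 0·(12·(-3) - 12·2) + 0·(12·(-4) - 11·2) = (-5)·15 - 0·(-60) + 0·(-70) = -75.
So p(s) = det(sI - A) = s^3 - 3s^2 - 25s + 75.
Rational-root test: any integer root divides 75. Testing small divisors, s = 3 works: p(3) = 27 + (-27) + (-75) + 75 = 0, so (s - 3) is a factor.
Dividing, p(s) = (s - 3)(s^2 - 25).
Factor s^2 - 25: two numbers with sum 0 and product -25 are 5 and -5, so s^2 - 25 = (s - 5)(s + 5).
Hence p(s) = (s - 5) (s - 3) (s + 5), with roots -5, 3, 5.
At least one eigenvalue has non-negative real part, so the system is not asymptotically stable.

-5, 3, 5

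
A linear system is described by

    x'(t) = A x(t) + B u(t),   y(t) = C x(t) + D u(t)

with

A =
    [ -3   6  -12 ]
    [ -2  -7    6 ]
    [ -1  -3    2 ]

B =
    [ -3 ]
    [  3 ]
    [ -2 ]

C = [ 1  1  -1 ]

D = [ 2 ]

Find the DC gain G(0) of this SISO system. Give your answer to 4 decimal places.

G(0) = C(-A)^{-1}B + D = -C A^{-1} B + D.
det A = -12, so A^{-1} = (1/-12)·adj(A) = [[-1/3, -2, 4], [1/6, 3/2, -7/2], [1/12, 5/4, -11/4]]
A^{-1} B = [-13, 11, 9]^T
C A^{-1} B = -11
G(0) = D - C A^{-1} B = 2 - (-11) = 13

13.0000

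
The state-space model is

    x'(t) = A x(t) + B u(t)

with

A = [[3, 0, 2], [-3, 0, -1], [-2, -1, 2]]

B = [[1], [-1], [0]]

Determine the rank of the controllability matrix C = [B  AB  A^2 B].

3

AB = [[3], [-3], [-1]]
A^2B = [[7], [-8], [-5]]
Controllability matrix C = [B  AB  A^2B] = [[1, 3, 7], [-1, -3, -8], [0, -1, -5]]
det(C) = 1·((-3)·(-5) - (-8)·(-1)) - 3·((-1)·(-5) - (-8)·0) + 7·((-1)·(-1) - (-3)·0) = 1·7 - 3·5 + 7·1 = -1 ≠ 0, so rank(C) = 3.
rank(C) = 3 = n, so the pair (A, B) is completely controllable.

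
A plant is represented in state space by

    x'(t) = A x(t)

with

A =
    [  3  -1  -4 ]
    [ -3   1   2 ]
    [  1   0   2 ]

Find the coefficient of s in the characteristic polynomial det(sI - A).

Expand det(sI - A) for the 3×3 matrix.
p(s) = s^3 - 6s^2 + 12s - 2.
(Check: constant term = det(-A) = (-1)^3 det A = -2; coefficient of s^2 = -tr A = -6.)
The coefficient of s is 12.

12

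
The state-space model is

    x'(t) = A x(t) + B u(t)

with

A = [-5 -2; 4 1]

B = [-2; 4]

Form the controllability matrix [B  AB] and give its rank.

AB = [[2], [-4]]
Controllability matrix C = [B  AB] = [[-2, 2], [4, -4]]
Every column of C is a scalar multiple of column 1 = [-2, 4] (multipliers 1, -1), so the columns span a one-dimensional space.
C ≠ 0, hence rank(C) = 1.
rank(C) = 1 < n = 2, so the pair (A, B) is not completely controllable.

1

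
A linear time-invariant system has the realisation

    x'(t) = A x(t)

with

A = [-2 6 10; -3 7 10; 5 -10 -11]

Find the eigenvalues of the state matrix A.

-6, -1, 1

det(sI - A) = s^3 - (tr A)s^2 + (M11 + M22 + M33)s - det A, where Mii is the 2×2 principal minor of A obtained by deleting row i and column i.
tr A = (-2) + 7 + (-11) = -6; M11 = 7·(-11) - 10·(-10) = -77 - (-100) = 23; M22 = (-2)·(-11) - 10·5 = 22 - 50 = -28; M33 = (-2)·7 - 6·(-3) = -14 - (-18) = 4; sum of minors = -1.
det A = (-2)·(7·(-11) - 10·(-10)) - 6·((-3)·(-11) - 10·5) + 10·((-3)·(-10) - 7·5) = (-2)·23 - 6·(-17) + 10·(-5) = 6.
So p(s) = det(sI - A) = s^3 + 6s^2 - s - 6.
Rational-root test: any integer root divides -6. Testing small divisors, s = -1 works: p(-1) = -1 + 6 + 1 + (-6) = 0, so (s + 1) is a factor.
Dividing, p(s) = (s + 1)(s^2 + 5s - 6).
Factor s^2 + 5s - 6: two numbers with sum -5 and product -6 are 1 and -6, so s^2 + 5s - 6 = (s - 1)(s + 6).
Hence p(s) = (s - 1) (s + 1) (s + 6), with roots -6, -1, 1.
At least one eigenvalue has non-negative real part, so the system is not asymptotically stable.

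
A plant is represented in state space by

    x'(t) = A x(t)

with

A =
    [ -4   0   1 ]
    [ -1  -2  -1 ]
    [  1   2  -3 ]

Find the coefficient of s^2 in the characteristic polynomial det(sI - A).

9

Expand det(sI - A) for the 3×3 matrix.
p(s) = s^3 + 9s^2 + 27s + 32.
(Check: constant term = det(-A) = (-1)^3 det A = 32; coefficient of s^2 = -tr A = 9.)
The coefficient of s^2 is 9.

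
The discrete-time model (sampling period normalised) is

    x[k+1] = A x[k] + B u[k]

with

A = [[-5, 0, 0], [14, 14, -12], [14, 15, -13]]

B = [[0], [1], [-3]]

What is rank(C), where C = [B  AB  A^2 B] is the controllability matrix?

AB = [[0], [50], [54]]
A^2B = [[0], [52], [48]]
Controllability matrix C = [B  AB  A^2B] = [[0, 0, 0], [1, 50, 52], [-3, 54, 48]]
Row 1 of C is identically zero, so rank(C) ≤ 2.
The 2×2 minor from rows 2, 3, columns 1, 2 is 1·54 - 50·(-3) = 54 - (-150) = 204 ≠ 0, so rank(C) = 2.
rank(C) = 2 < n = 3, so the pair (A, B) is not completely controllable.

2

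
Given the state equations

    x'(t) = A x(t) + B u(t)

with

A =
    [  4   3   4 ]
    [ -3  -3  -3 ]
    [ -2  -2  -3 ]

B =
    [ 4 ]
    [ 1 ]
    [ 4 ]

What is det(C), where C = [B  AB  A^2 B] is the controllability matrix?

AB = [[35], [-27], [-22]]
A^2B = [[-29], [42], [50]]
Controllability matrix C = [B  AB  A^2B] = [[4, 35, -29], [1, -27, 42], [4, -22, 50]]
Expanding along the first row, det(C) = 4·((-27)·50 - 42·(-22)) - 35·(1·50 - 42·4) + (-29)·(1·(-22) - (-27)·4) = 4·(-426) - 35·(-118) + (-29)·86 = -68
Since det(C) ≠ 0, rank(C) = 3 and the system is completely controllable.

-68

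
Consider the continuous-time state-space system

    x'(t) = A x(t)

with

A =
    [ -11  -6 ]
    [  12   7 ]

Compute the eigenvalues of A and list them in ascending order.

det(sI - A) = s^2 - (tr A)s + det A, with tr A = (-11) + 7 = -4 and det A = (-11)·7 - (-6)·12 = -77 - (-72) = -5.
So p(s) = det(sI - A) = s^2 + 4s - 5.
Factor s^2 + 4s - 5: two numbers with sum -4 and product -5 are 1 and -5, so s^2 + 4s - 5 = (s - 1)(s + 5).
Hence p(s) = (s - 1) (s + 5), with roots -5, 1.
At least one eigenvalue has non-negative real part, so the system is not asymptotically stable.

-5, 1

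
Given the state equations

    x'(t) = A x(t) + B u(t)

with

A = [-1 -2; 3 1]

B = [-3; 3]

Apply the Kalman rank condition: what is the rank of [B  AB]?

2

AB = [[-3], [-6]]
Controllability matrix C = [B  AB] = [[-3, -3], [3, -6]]
det(C) = (-3)·(-6) - (-3)·3 = 18 - (-9) = 27 ≠ 0, so rank(C) = 2.
rank(C) = 2 = n, so the pair (A, B) is completely controllable.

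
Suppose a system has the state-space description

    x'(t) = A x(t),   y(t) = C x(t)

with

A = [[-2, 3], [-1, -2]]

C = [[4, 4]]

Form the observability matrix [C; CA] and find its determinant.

64

CA = [[-12, 4]]
Observability matrix O = [C; CA] = [[4, 4], [-12, 4]]
det(O) = 4·4 - 4·(-12) = 16 - (-48) = 64
Since det(O) ≠ 0, rank(O) = 2 and the system is completely observable.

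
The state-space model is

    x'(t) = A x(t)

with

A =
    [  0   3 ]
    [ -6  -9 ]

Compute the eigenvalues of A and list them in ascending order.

-6, -3

det(sI - A) = s^2 - (tr A)s + det A, with tr A = 0 + (-9) = -9 and det A = 0·(-9) - 3·(-6) = 0 - (-18) = 18.
So p(s) = det(sI - A) = s^2 + 9s + 18.
Factor s^2 + 9s + 18: two numbers with sum -9 and product 18 are -3 and -6, so s^2 + 9s + 18 = (s + 3)(s + 6).
Hence p(s) = (s + 3) (s + 6), with roots -6, -3.
All eigenvalues have negative real part, so the system is asymptotically stable.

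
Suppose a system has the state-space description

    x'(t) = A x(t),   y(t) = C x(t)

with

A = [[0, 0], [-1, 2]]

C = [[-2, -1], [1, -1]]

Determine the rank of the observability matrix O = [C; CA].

CA = [[1, -2], [1, -2]]
Observability matrix O = [C; CA] = [[-2, -1], [1, -1], [1, -2], [1, -2]]
Take the 2×2 submatrix of O formed by rows 1, 2: [[-2, -1], [1, -1]]. Its determinant is (-2)·(-1) - (-1)·1 = 2 - (-1) = 3 ≠ 0.
So rank(O) ≥ 2; since O has 2 columns, rank(O) = 2.
rank(O) = 2 = n, so the pair (A, C) is completely observable.

2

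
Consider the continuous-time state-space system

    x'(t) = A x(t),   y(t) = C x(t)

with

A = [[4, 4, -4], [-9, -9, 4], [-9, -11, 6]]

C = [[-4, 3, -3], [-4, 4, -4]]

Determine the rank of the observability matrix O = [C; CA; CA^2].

CA = [[-16, -10, 10], [-16, -8, 8]]
CA^2 = [[-64, -84, 84], [-64, -80, 80]]
Observability matrix O = [C; CA; CA^2] = [[-4, 3, -3], [-4, 4, -4], [-16, -10, 10], [-16, -8, 8], [-64, -84, 84], [-64, -80, 80]]
The columns c1, c2, c3 of O are linearly dependent: c2 + c3 = 0 (check each entry), so rank(O) ≤ 2.
The 2×2 minor from rows 1, 2, columns 1, 2 is (-4)·4 - 3·(-4) = -16 - (-12) = -4 ≠ 0, so rank(O) = 2.
rank(O) = 2 < n = 3, so the pair (A, C) is not completely observable.

2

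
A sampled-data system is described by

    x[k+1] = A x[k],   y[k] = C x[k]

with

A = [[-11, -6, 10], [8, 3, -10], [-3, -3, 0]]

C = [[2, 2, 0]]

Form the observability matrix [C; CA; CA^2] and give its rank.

CA = [[-6, -6, 0]]
CA^2 = [[18, 18, 0]]
Observability matrix O = [C; CA; CA^2] = [[2, 2, 0], [-6, -6, 0], [18, 18, 0]]
Every row of O is a scalar multiple of row 1 = [2, 2, 0] (multipliers 1, -3, 9), so the rows span a one-dimensional space.
O ≠ 0, hence rank(O) = 1.
rank(O) = 1 < n = 3, so the pair (A, C) is not completely observable.

1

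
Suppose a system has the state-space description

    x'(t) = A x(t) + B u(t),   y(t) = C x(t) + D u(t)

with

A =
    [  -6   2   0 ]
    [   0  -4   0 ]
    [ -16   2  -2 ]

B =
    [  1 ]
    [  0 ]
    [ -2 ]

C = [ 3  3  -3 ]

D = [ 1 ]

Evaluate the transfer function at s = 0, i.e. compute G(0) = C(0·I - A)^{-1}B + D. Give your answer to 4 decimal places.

G(0) = C(-A)^{-1}B + D = -C A^{-1} B + D.
det A = -48, so A^{-1} = (1/-48)·adj(A) = [[-1/6, -1/12, 0], [0, -1/4, 0], [4/3, 5/12, -1/2]]
A^{-1} B = [-1/6, 0, 7/3]^T
C A^{-1} B = -15/2
G(0) = D - C A^{-1} B = 1 - (-15/2) = 17/2 ≈ 8.5000

8.5000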